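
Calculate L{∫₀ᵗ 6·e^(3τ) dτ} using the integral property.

L{∫₀ᵗ f(τ)dτ} = F(s)/s with F(s) = 6/(s-3), so L{∫₀ᵗ 6·e^(3τ) dτ} = 6/(s(s-3))

Final answer: 6/(s(s-3))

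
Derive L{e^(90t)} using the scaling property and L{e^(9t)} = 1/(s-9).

Using L{f(at)} = (1/a)F(s/a) with a=10 and f(t) = e^(9t): L{e^(90t)} = (1/10) · 1/((s/10)-9) = (1/10) · 10/(s-90) = 1/(s-90)

Final answer: 1/(s-90)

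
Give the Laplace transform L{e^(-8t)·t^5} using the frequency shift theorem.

L{e^(at)·t^n} = n!/(s-a)^(n+1), so L{e^(-8t)·t^5} = 120/(s+8)^6

Final answer: 120/(s+8)^6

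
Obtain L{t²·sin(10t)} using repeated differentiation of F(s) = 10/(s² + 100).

F(s) = 10/(s² + 100). F'(s) = -20s/(s² + 100)². F''(s) = -20(100 - 3s²)/(s² + 100)³ = (60s² - 2000)/(s² + 100)³. So L{t²·sin(10t)} = (-1)² F''(s) = (60s² - 2000)/(s² + 100)³

Final answer: (60s² - 2000)/(s² + 100)³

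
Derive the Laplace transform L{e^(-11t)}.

L{e^(at)} = 1/(s-a), so L{e^(-11t)} = 1/(s+11)

Final answer: 1/(s+11)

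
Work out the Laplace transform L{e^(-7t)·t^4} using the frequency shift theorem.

L{e^(at)·t^n} = n!/(s-a)^(n+1), so L{e^(-7t)·t^4} = 24/(s+7)^5

Final answer: 24/(s+7)^5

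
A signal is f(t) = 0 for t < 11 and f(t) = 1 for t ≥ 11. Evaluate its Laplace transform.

f(t) = u(t-11). L{u(t-11)} = e^(-11s)/s, so L{f(t)} = e^(-11s)/s

Final answer: e^(-11s)/s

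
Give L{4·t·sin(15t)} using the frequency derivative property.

L{sin(15t)} = 15/(s² + 225). By L{t·f(t)} = -F'(s): -d/ds[15/(s² + 225)] = -(15)·(-2s)/(s² + 225)² = 30s/(s² + 225)². Then L{4·t·sin(15t)} = 4·30s/(s² + 225)² = 120s/(s² + 225)²

Final answer: 120s/(s² + 225)²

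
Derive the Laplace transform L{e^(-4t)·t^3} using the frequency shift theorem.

L{e^(at)·t^n} = n!/(s-a)^(n+1), so L{e^(-4t)·t^3} = 6/(s+4)^4

Final answer: 6/(s+4)^4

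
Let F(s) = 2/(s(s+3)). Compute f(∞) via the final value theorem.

f(∞) = lim_{s→0} s·2/(s(s+3)) = lim_{s→0} 2/(s+3) = 2/3 = 2/3

Final answer: 2/3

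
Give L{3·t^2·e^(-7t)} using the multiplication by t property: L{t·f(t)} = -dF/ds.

Using L{t^n·e^(at)} = n!/(s-a)^(n+1), L{t^2·e^(-7t)} = 2/(s+7)^3, so L{3·t^2·e^(-7t)} = 3·2/(s+7)^3 = 6/(s+7)^3

Final answer: 6/(s+7)^3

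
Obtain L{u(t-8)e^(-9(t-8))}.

u(t-a)f(t-a) with f(t)=e^(-9t). L{e^(-9t)} = 1/(s+9). By time shift: e^(-8s)/(s+9)

Final answer: e^(-8s)/(s+9)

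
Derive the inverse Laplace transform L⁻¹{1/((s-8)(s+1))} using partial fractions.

Decompose: A/(s-8) + B/(s+1). A = 1/9, B = -1/9. f(t) = (e^(8t) - e^(-t))/9

Final answer: (e^(8t) - e^(-t))/9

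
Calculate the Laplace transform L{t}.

L{t^n} = n!/s^(n+1), so L{t} = 1/s^2

Final answer: 1/s^2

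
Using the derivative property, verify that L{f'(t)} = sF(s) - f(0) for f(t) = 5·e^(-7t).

f'(t) = -35e^(-7t). Direct: L{f'(t)} = -35/(s+7). Property: s·5/(s+7) - 5 = (5s - 5(s+7))/(s+7) = -35/(s+7). ✓

Final answer: -35/(s+7)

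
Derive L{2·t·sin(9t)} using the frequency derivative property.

L{sin(9t)} = 9/(s² + 81). By L{t·f(t)} = -F'(s): -d/ds[9/(s² + 81)] = -(9)·(-2s)/(s² + 81)² = 18s/(s² + 81)². Then L{2·t·sin(9t)} = 2·18s/(s² + 81)² = 36s/(s² + 81)²

Final answer: 36s/(s² + 81)²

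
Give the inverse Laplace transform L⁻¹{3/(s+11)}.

L⁻¹{1/(s-a)} = e^(at), so L⁻¹{1/(s+11)} = e^(-11t), and L⁻¹{3/(s+11)} = 3·e^(-11t)

Final answer: 3·e^(-11t)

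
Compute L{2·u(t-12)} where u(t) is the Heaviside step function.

L{u(t-a)} = e^(-as)/s. Here a=12, so L{u(t-12)} = e^(-12s)/s, and L{2·u(t-12)} = 2·e^(-12s)/s

Final answer: 2·e^(-12s)/s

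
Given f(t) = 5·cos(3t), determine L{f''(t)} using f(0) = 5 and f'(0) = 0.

F(s) = 5s/(s² + 9). L{f''(t)} = s²F(s) - sf(0) - f'(0) = 5s³/(s² + 9) - 5s = (5s³ - 5s(s² + 9))/(s² + 9) = -45s/(s² + 9)

Final answer: -45s/(s² + 9)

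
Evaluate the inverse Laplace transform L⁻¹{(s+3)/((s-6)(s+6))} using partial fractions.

Using partial fractions, f(t) = (9e^(6t) + 3e^(-6t))/12

Final answer: (9e^(6t) + 3e^(-6t))/12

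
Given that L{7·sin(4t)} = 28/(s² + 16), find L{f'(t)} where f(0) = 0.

L{f'(t)} = s·F(s) - f(0) = s·28/(s² + 16) - 0 = 28s/(s² + 16)

Final answer: 28s/(s² + 16)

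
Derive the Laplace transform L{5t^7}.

L{5t^7} = 5 · L{t^7} = 5 · 5040/s^8 = 25200/s^8

Final answer: 25200/s^8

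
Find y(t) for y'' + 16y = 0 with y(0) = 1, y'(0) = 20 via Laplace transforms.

L{y''} + 16L{y} = 0. s²Y - s - 20 + 16Y = 0. Y(s² + 16) = s + 20. Y = (s + 20)/(s² + 16). Inverting: y(t) = cos(4t) + 5sin(4t)

Final answer: y(t) = cos(4t) + 5sin(4t)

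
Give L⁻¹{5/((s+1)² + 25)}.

Form: b/((s-a)² + b²) → e^(at)sin(bt). With a=-1, b=5

Final answer: e^(-t)·sin(5t)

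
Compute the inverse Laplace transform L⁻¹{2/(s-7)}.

L⁻¹{1/(s-a)} = e^(at), so L⁻¹{1/(s-7)} = e^(7t), and L⁻¹{2/(s-7)} = 2·e^(7t)

Final answer: 2·e^(7t)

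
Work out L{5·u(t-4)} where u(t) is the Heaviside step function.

L{u(t-a)} = e^(-as)/s. Here a=4, so L{u(t-4)} = e^(-4s)/s, and L{5·u(t-4)} = 5·e^(-4s)/s

Final answer: 5·e^(-4s)/s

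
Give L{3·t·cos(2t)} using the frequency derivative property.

L{cos(2t)} = s/(s² + 4). Derivative: d/ds[s/(s² + 4)] = [(s² + 4) - s·2s]/(s² + 4)² = (4 - s²)/(s² + 4)². So L{t·cos(2t)} = -F'(s) = (s² - 4)/(s² + 4)². Then L{3·t·cos(2t)} = 3·(s² - 4)/(s² + 4)²

Final answer: 3·(s² - 4)/(s² + 4)²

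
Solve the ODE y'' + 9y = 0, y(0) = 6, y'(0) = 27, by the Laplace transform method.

L{y''} + 9L{y} = 0. s²Y - 6s - 27 + 9Y = 0. Y(s² + 9) = 6s + 27. Y = (6s + 27)/(s² + 9). Inverting: y(t) = 6cos(3t) + 9sin(3t)

Final answer: y(t) = 6cos(3t) + 9sin(3t)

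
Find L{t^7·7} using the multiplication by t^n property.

L{7} = 7/s. d^1/ds^1[1/s] = -1/s². d^2/ds^2[1/s] = 2/s^3. d^3/ds^3[1/s] = -6/s^4. d^4/ds^4[1/s] = 24/s^5. d^5/ds^5[1/s] = -120/s^6. d^6/ds^6[1/s] = 720/s^7. d^7/ds^7[1/s] = -5040/s^8. So L{t^7} = (-1)^{7}·-5040/s^8 = 5040/s^8. Then L{t^7·7} = 7·5040/s^8 = 35280/s^8

Final answer: 35280/s^8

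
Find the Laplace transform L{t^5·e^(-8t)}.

L{t^n·e^(at)} = n!/(s-a)^(n+1), so L{t^5·e^(-8t)} = 120/(s+8)^6

Final answer: 120/(s+8)^6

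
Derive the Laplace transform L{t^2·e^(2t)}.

L{t^n·e^(at)} = n!/(s-a)^(n+1), so L{t^2·e^(2t)} = 2/(s-2)^3

Final answer: 2/(s-2)^3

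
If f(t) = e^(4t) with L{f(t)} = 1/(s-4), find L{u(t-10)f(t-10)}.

Time shift theorem: L{u(t-a)f(t-a)} = e^(-as)F(s). Here a=10, F(s) = 1/(s-4), so L{u(t-10)f(t-10)} = e^(-10s)·1/(s-4)

Final answer: e^(-10s)·1/(s-4)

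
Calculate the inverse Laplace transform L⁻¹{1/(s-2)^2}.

L⁻¹{n!/(s-a)^(n+1)} = t^n·e^(at), so L⁻¹{1/(s-2)^2} = t·e^(2t)

Final answer: t·e^(2t)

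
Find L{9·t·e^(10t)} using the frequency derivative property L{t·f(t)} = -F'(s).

L{e^(10t)} = 1/(s-10). By frequency derivative: L{t·e^(10t)} = -d/ds[1/(s-10)] = -(-1)/(s-10)² = 1/(s-10)². Then L{9·t·e^(10t)} = 9·1/(s-10)² = 9/(s-10)²

Final answer: 9/(s-10)²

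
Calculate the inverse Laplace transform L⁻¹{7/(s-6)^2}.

L⁻¹{n!/(s-a)^(n+1)} = t^n·e^(at) with n=1, a=6. So L⁻¹{1/(s-6)^2} = t·e^(6t), and L⁻¹{7/(s-6)^2} = (7/1)·t·e^(6t) = 7·t·e^(6t)

Final answer: 7·t·e^(6t)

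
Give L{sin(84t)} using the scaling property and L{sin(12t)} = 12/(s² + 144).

Using L{f(at)} = (1/a)F(s/a) with a=7: L{sin(84t)} = (1/7) · 12/((s/7)² + 144) = (1/7) · 12·49/(s² + 7056) = 84/(s² + 7056)

Final answer: 84/(s² + 7056)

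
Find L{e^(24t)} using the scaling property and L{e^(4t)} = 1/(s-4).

Using L{f(at)} = (1/a)F(s/a) with a=6 and f(t) = e^(4t): L{e^(24t)} = (1/6) · 1/((s/6)-4) = (1/6) · 6/(s-24) = 1/(s-24)

Final answer: 1/(s-24)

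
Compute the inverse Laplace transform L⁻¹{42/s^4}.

L⁻¹{n!/s^(n+1)} = t^n with n=3. So L⁻¹{6/s^4} = t^3, and L⁻¹{42/s^4} = (42/6)·t^3 = 7·t^3

Final answer: 7·t^3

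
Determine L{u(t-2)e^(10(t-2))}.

u(t-a)f(t-a) with f(t)=e^(10t). L{e^(10t)} = 1/(s-10). By time shift: e^(-2s)/(s-10)

Final answer: e^(-2s)/(s-10)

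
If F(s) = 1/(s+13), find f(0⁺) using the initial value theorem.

f(0⁺) = lim_{s→∞} s·1/(s+13) = lim_{s→∞} s/(s+13) = 1

Final answer: 1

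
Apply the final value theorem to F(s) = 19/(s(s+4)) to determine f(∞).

f(∞) = lim_{s→0} s·19/(s(s+4)) = lim_{s→0} 19/(s+4) = 19/4 = 19/4

Final answer: 19/4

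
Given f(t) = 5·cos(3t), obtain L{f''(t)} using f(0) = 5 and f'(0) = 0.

F(s) = 5s/(s² + 9). L{f''(t)} = s²F(s) - sf(0) - f'(0) = 5s³/(s² + 9) - 5s = (5s³ - 5s(s² + 9))/(s² + 9) = -45s/(s² + 9)

Final answer: -45s/(s² + 9)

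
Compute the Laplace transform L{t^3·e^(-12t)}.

L{t^n·e^(at)} = n!/(s-a)^(n+1), so L{t^3·e^(-12t)} = 6/(s+12)^4

Final answer: 6/(s+12)^4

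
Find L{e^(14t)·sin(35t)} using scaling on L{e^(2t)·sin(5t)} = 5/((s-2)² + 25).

Scaling with a=7: L{e^(14t)·sin(35t)} = (1/7) · 5/((s/7-2)² + 25). Simplifying: 35/((s-14)² + 1225)

Final answer: 35/((s-14)² + 1225)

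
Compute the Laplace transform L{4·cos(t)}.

L{cos(ωt)} = s/(s² + ω²), so L{cos(t)} = s/(s² + 1). Then L{4·cos(t)} = 4·s/(s² + 1) = 4s/(s² + 1)

Final answer: 4s/(s² + 1)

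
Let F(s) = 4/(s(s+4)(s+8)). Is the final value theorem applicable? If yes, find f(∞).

Poles of sF(s) = 4/((s+4)(s+8)) are at s = -4 and s = -8, both in the left half-plane. Theorem applies. f(∞) = lim_{s→0} sF(s) = 4/(4·8) = 1/8

Final answer: 1/8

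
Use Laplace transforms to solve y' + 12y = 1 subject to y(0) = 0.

sY + 12Y = 1/s. Y = 1/(s(s+12)). Partial fractions: Y = 1/12/s - 1/12/(s+12)

Final answer: y(t) = 1/12(1 - e^(-12t))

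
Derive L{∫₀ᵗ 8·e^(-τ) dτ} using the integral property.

L{∫₀ᵗ f(τ)dτ} = F(s)/s with F(s) = 8/(s+1), so L{∫₀ᵗ 8·e^(-τ) dτ} = 8/(s(s+1))

Final answer: 8/(s(s+1))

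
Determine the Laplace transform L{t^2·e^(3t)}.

L{t^n·e^(at)} = n!/(s-a)^(n+1), so L{t^2·e^(3t)} = 2/(s-3)^3

Final answer: 2/(s-3)^3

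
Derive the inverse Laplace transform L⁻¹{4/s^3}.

L⁻¹{n!/s^(n+1)} = t^n with n=2. So L⁻¹{2/s^3} = t^2, and L⁻¹{4/s^3} = (4/2)·t^2 = 2·t^2

Final answer: 2·t^2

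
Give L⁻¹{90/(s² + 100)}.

This is the form c·a/(s² + a²) with a = 10, c = 9. L⁻¹ = 9·sin(10t)

Final answer: 9·sin(10t)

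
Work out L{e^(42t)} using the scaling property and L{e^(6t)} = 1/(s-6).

Using L{f(at)} = (1/a)F(s/a) with a=7 and f(t) = e^(6t): L{e^(42t)} = (1/7) · 1/((s/7)-6) = (1/7) · 7/(s-42) = 1/(s-42)

Final answer: 1/(s-42)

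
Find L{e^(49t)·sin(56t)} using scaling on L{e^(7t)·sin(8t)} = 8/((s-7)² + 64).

Scaling with a=7: L{e^(49t)·sin(56t)} = (1/7) · 8/((s/7-7)² + 64). Simplifying: 56/((s-49)² + 3136)

Final answer: 56/((s-49)² + 3136)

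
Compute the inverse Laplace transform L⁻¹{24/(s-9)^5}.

L⁻¹{n!/(s-a)^(n+1)} = t^n·e^(at), so L⁻¹{24/(s-9)^5} = t^4·e^(9t)

Final answer: t^4·e^(9t)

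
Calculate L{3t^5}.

L{t^n} = n!/s^(n+1). So L{3t^5} = 3·5!/s^6 = 360/s^6

Final answer: 360/s^6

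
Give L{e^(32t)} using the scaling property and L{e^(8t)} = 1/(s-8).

Using L{f(at)} = (1/a)F(s/a) with a=4 and f(t) = e^(8t): L{e^(32t)} = (1/4) · 1/((s/4)-8) = (1/4) · 4/(s-32) = 1/(s-32)

Final answer: 1/(s-32)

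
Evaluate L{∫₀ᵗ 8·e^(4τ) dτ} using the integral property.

L{∫₀ᵗ f(τ)dτ} = F(s)/s with F(s) = 8/(s-4), so L{∫₀ᵗ 8·e^(4τ) dτ} = 8/(s(s-4))

Final answer: 8/(s(s-4))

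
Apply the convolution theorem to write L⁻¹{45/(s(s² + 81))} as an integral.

45/(s(s² + 81)) = (1/s)·(45/(s² + 81)) = L{1}·L{5·sin(9t)}. So f(t) = 1*(5·sin(9t)) = ∫₀ᵗ 5·sin(9τ) dτ

Final answer: ∫₀ᵗ 5·sin(9τ) dτ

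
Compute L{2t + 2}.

L{2t + 2} = 2·L{t} + 2·L{1} = 2/s² + 2/s

Final answer: 2/s² + 2/s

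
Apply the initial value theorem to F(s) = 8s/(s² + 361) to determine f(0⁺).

f(0⁺) = lim_{s→∞} s·8s/(s² + 361) = lim_{s→∞} 8s²/(s² + 361) = 8

Final answer: 8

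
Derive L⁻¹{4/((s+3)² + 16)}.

Form: b/((s-a)² + b²) → e^(at)sin(bt). With a=-3, b=4

Final answer: e^(-3t)·sin(4t)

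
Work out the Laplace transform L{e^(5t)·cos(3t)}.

L{e^(at)·cos(ωt)} = (s-a)/((s-a)² + ω²), so L{e^(5t)·cos(3t)} = (s-5)/((s-5)² + 9)

Final answer: (s-5)/((s-5)² + 9)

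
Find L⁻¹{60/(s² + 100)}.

This is the form c·a/(s² + a²) with a = 10, c = 6. L⁻¹ = 6·sin(10t)

Final answer: 6·sin(10t)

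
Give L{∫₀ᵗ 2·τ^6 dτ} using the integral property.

L{∫₀ᵗ f(τ)dτ} = F(s)/s with f(t) = 2t^6. F(s) = 1440/s^7, so L{∫₀ᵗ 2·τ^6 dτ} = (1440/s^7)/s = 1440/s^8. (Check: ∫₀ᵗ 2·τ^6 dτ = 2t^7/7.)

Final answer: 1440/s^8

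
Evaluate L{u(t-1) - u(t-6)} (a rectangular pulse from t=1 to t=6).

L{u(t-a)} = e^(-as)/s. L{u(t-1) - u(t-6)} = (e^(-s) - e^(-6s))/s

Final answer: (e^(-s) - e^(-6s))/s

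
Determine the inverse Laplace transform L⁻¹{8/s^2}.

L⁻¹{n!/s^(n+1)} = t^n with n=1. So L⁻¹{1/s^2} = t, and L⁻¹{8/s^2} = (8/1)·t = 8·t

Final answer: 8·t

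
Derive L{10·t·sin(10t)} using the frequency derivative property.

L{sin(10t)} = 10/(s² + 100). By L{t·f(t)} = -F'(s): -d/ds[10/(s² + 100)] = -(10)·(-2s)/(s² + 100)² = 20s/(s² + 100)². Then L{10·t·sin(10t)} = 10·20s/(s² + 100)² = 200s/(s² + 100)²

Final answer: 200s/(s² + 100)²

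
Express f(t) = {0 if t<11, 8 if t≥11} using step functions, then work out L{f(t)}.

f(t) = 8·u(t-11). L{u(t-11)} = e^(-11s)/s, so L{f(t)} = 8·e^(-11s)/s

Final answer: 8·e^(-11s)/s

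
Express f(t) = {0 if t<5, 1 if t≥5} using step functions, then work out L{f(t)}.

f(t) = u(t-5). L{u(t-5)} = e^(-5s)/s, so L{f(t)} = e^(-5s)/s

Final answer: e^(-5s)/s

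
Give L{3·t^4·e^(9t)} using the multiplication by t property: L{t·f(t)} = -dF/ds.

Using L{t^n·e^(at)} = n!/(s-a)^(n+1), L{t^4·e^(9t)} = 24/(s-9)^5, so L{3·t^4·e^(9t)} = 3·24/(s-9)^5 = 72/(s-9)^5

Final answer: 72/(s-9)^5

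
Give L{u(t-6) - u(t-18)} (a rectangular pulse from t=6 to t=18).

L{u(t-a)} = e^(-as)/s. L{u(t-6) - u(t-18)} = (e^(-6s) - e^(-18s))/s

Final answer: (e^(-6s) - e^(-18s))/s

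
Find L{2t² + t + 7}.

L{2t² + t + 7} = 2·2/s³ + 1/s² + 7/s = 4/s³ + 1/s² + 7/s

Final answer: 4/s³ + 1/s² + 7/s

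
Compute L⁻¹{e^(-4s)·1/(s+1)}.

L⁻¹{1/(s+1)} = e^(-t). By the time shift theorem, L⁻¹{e^(-as)F(s)} = u(t-a)f(t-a) with a=4, so L⁻¹{e^(-4s)·1/(s+1)} = u(t-4)·e^(-(t-4))

Final answer: u(t-4)·e^(-(t-4))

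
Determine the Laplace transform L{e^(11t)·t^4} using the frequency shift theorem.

L{e^(at)·t^n} = n!/(s-a)^(n+1), so L{e^(11t)·t^4} = 24/(s-11)^5

Final answer: 24/(s-11)^5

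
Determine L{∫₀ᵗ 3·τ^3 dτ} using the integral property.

L{∫₀ᵗ f(τ)dτ} = F(s)/s with f(t) = 3t^3. F(s) = 18/s^4, so L{∫₀ᵗ 3·τ^3 dτ} = (18/s^4)/s = 18/s^5. (Check: ∫₀ᵗ 3·τ^3 dτ = 3t^4/4.)

Final answer: 18/s^5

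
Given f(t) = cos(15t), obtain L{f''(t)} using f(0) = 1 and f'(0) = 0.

F(s) = s/(s² + 225). L{f''(t)} = s²F(s) - sf(0) - f'(0) = s³/(s² + 225) - s = (s³ - s(s² + 225))/(s² + 225) = -225s/(s² + 225)

Final answer: -225s/(s² + 225)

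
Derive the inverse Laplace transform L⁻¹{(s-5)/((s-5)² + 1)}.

Using frequency shift, L⁻¹{(s-5)/((s-5)² + 1)} = e^(5t)·cos(t)

Final answer: e^(5t)·cos(t)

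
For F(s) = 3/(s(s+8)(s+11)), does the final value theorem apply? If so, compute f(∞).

Poles of sF(s) = 3/((s+8)(s+11)) are at s = -8 and s = -11, both in the left half-plane. Theorem applies. f(∞) = lim_{s→0} sF(s) = 3/(8·11) = 3/88

Final answer: 3/88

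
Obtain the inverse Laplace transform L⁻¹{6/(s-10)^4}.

L⁻¹{n!/(s-a)^(n+1)} = t^n·e^(at), so L⁻¹{6/(s-10)^4} = t^3·e^(10t)

Final answer: t^3·e^(10t)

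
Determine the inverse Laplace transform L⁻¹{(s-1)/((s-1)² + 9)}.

Using frequency shift, L⁻¹{(s-1)/((s-1)² + 9)} = e^t·cos(3t)

Final answer: e^t·cos(3t)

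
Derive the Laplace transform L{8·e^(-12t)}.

L{e^(at)} = 1/(s-a), so L{e^(-12t)} = 1/(s+12). Then L{8·e^(-12t)} = 8/(s+12)

Final answer: 8/(s+12)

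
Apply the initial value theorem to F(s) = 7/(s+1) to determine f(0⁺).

f(0⁺) = lim_{s→∞} s·7/(s+1) = lim_{s→∞} 7s/(s+1) = 7

Final answer: 7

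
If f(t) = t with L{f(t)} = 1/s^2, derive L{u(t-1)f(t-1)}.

Time shift theorem: L{u(t-a)f(t-a)} = e^(-as)F(s). Here a=1, F(s) = 1/s^2, so L{u(t-1)f(t-1)} = e^(-s)·1/s^2

Final answer: e^(-s)·1/s^2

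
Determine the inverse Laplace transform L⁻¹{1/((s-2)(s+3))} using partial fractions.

Decompose: A/(s-2) + B/(s+3). A = 1/5, B = -1/5. f(t) = (e^(2t) - e^(-3t))/5

Final answer: (e^(2t) - e^(-3t))/5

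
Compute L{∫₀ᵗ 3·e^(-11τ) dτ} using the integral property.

L{∫₀ᵗ f(τ)dτ} = F(s)/s with F(s) = 3/(s+11), so L{∫₀ᵗ 3·e^(-11τ) dτ} = 3/(s(s+11))

Final answer: 3/(s(s+11))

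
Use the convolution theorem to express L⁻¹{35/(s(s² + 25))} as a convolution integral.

35/(s(s² + 25)) = (1/s)·(35/(s² + 25)) = L{1}·L{7·sin(5t)}. So f(t) = 1*(7·sin(5t)) = ∫₀ᵗ 7·sin(5τ) dτ

Final answer: ∫₀ᵗ 7·sin(5τ) dτ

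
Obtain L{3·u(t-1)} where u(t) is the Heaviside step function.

L{u(t-a)} = e^(-as)/s. Here a=1, so L{u(t-1)} = e^(-s)/s, and L{3·u(t-1)} = 3·e^(-s)/s

Final answer: 3·e^(-s)/s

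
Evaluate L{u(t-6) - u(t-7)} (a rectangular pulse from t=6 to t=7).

L{u(t-a)} = e^(-as)/s. L{u(t-6) - u(t-7)} = (e^(-6s) - e^(-7s))/s

Final answer: (e^(-6s) - e^(-7s))/s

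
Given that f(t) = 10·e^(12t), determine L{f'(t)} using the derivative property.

f(0) = 10, F(s) = 10/(s-12). L{f'(t)} = s·F(s) - f(0) = 10s/(s-12) - 10 = (10s - 10(s-12))/(s-12) = 120/(s-12)

Final answer: 120/(s-12)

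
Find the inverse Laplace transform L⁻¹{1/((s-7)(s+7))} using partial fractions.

Decompose: A/(s-7) + B/(s+7). A = 1/14, B = -1/14. f(t) = (e^(7t) - e^(-7t))/14

Final answer: (e^(7t) - e^(-7t))/14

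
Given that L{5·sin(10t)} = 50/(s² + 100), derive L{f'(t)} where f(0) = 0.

L{f'(t)} = s·F(s) - f(0) = s·50/(s² + 100) - 0 = 50s/(s² + 100)

Final answer: 50s/(s² + 100)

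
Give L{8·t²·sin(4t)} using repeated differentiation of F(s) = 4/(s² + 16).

F(s) = 4/(s² + 16). F'(s) = -8s/(s² + 16)². F''(s) = -8(16 - 3s²)/(s² + 16)³ = (24s² - 128)/(s² + 16)³. So L{t²·sin(4t)} = (-1)² F''(s) = (24s² - 128)/(s² + 16)³. Then L{8·t²·sin(4t)} = 8·(24s² - 128)/(s² + 16)³ = (192s² - 1024)/(s² + 16)³

Final answer: (192s² - 1024)/(s² + 16)³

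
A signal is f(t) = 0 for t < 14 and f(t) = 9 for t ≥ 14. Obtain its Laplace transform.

f(t) = 9·u(t-14). L{u(t-14)} = e^(-14s)/s, so L{f(t)} = 9·e^(-14s)/s

Final answer: 9·e^(-14s)/s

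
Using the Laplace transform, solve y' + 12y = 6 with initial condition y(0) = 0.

sY + 12Y = 6/s. Y = 6/(s(s+12)). Partial fractions: Y = 1/2/s - 1/2/(s+12)

Final answer: y(t) = 1/2(1 - e^(-12t))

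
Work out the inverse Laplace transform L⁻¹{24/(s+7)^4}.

L⁻¹{n!/(s-a)^(n+1)} = t^n·e^(at) with n=3, a=-7. So L⁻¹{6/(s+7)^4} = t^3·e^(-7t), and L⁻¹{24/(s+7)^4} = (24/6)·t^3·e^(-7t) = 4·t^3·e^(-7t)

Final answer: 4·t^3·e^(-7t)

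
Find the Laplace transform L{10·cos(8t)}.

L{cos(ωt)} = s/(s² + ω²), so L{cos(8t)} = s/(s² + 64). Then L{10·cos(8t)} = 10·s/(s² + 64) = 10s/(s² + 64)

Final answer: 10s/(s² + 64)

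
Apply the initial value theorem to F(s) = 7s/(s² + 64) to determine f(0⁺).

f(0⁺) = lim_{s→∞} s·7s/(s² + 64) = lim_{s→∞} 7s²/(s² + 64) = 7

Final answer: 7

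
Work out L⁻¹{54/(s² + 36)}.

This is the form c·a/(s² + a²) with a = 6, c = 9. L⁻¹ = 9·sin(6t)

Final answer: 9·sin(6t)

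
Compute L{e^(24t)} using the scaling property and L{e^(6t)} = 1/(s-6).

Using L{f(at)} = (1/a)F(s/a) with a=4 and f(t) = e^(6t): L{e^(24t)} = (1/4) · 1/((s/4)-6) = (1/4) · 4/(s-24) = 1/(s-24)

Final answer: 1/(s-24)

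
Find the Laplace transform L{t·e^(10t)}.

L{t^n·e^(at)} = n!/(s-a)^(n+1), so L{t·e^(10t)} = 1/(s-10)^2

Final answer: 1/(s-10)^2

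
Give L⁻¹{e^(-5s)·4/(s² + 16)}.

L⁻¹{4/(s² + 16)} = sin(4t). By the time shift theorem, L⁻¹{e^(-as)F(s)} = u(t-a)f(t-a) with a=5, so L⁻¹{e^(-5s)·4/(s² + 16)} = u(t-5)·sin(4(t-5))

Final answer: u(t-5)·sin(4(t-5))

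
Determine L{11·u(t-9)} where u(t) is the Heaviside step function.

L{u(t-a)} = e^(-as)/s. Here a=9, so L{u(t-9)} = e^(-9s)/s, and L{11·u(t-9)} = 11·e^(-9s)/s

Final answer: 11·e^(-9s)/s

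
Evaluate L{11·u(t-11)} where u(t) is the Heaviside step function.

L{u(t-a)} = e^(-as)/s. Here a=11, so L{u(t-11)} = e^(-11s)/s, and L{11·u(t-11)} = 11·e^(-11s)/s

Final answer: 11·e^(-11s)/s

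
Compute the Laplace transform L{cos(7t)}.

L{cos(ωt)} = s/(s² + ω²), so L{cos(7t)} = s/(s² + 49)

Final answer: s/(s² + 49)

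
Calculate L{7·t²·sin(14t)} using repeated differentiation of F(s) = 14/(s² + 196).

F(s) = 14/(s² + 196). F'(s) = -28s/(s² + 196)². F''(s) = -28(196 - 3s²)/(s² + 196)³ = (84s² - 5488)/(s² + 196)³. So L{t²·sin(14t)} = (-1)² F''(s) = (84s² - 5488)/(s² + 196)³. Then L{7·t²·sin(14t)} = 7·(84s² - 5488)/(s² + 196)³ = (588s² - 38416)/(s² + 196)³

Final answer: (588s² - 38416)/(s² + 196)³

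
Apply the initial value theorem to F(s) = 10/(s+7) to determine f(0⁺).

f(0⁺) = lim_{s→∞} s·10/(s+7) = lim_{s→∞} 10s/(s+7) = 10

Final answer: 10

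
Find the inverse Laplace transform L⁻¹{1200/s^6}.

L⁻¹{n!/s^(n+1)} = t^n with n=5. So L⁻¹{120/s^6} = t^5, and L⁻¹{1200/s^6} = (1200/120)·t^5 = 10·t^5

Final answer: 10·t^5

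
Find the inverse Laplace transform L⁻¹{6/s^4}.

L⁻¹{n!/s^(n+1)} = t^n with n=3. So L⁻¹{6/s^4} = t^3

Final answer: t^3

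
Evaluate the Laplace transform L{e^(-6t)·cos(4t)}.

L{e^(at)·cos(ωt)} = (s-a)/((s-a)² + ω²), so L{e^(-6t)·cos(4t)} = (s+6)/((s+6)² + 16)

Final answer: (s+6)/((s+6)² + 16)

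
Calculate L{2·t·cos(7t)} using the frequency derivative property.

L{cos(7t)} = s/(s² + 49). Derivative: d/ds[s/(s² + 49)] = [(s² + 49) - s·2s]/(s² + 49)² = (49 - s²)/(s² + 49)². So L{t·cos(7t)} = -F'(s) = (s² - 49)/(s² + 49)². Then L{2·t·cos(7t)} = 2·(s² - 49)/(s² + 49)²

Final answer: 2·(s² - 49)/(s² + 49)²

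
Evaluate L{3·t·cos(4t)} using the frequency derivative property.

L{cos(4t)} = s/(s² + 16). Derivative: d/ds[s/(s² + 16)] = [(s² + 16) - s·2s]/(s² + 16)² = (16 - s²)/(s² + 16)². So L{t·cos(4t)} = -F'(s) = (s² - 16)/(s² + 16)². Then L{3·t·cos(4t)} = 3·(s² - 16)/(s² + 16)²

Final answer: 3·(s² - 16)/(s² + 16)²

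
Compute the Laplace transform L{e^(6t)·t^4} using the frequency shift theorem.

L{e^(at)·t^n} = n!/(s-a)^(n+1), so L{e^(6t)·t^4} = 24/(s-6)^5

Final answer: 24/(s-6)^5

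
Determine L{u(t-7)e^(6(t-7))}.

u(t-a)f(t-a) with f(t)=e^(6t). L{e^(6t)} = 1/(s-6). By time shift: e^(-7s)/(s-6)

Final answer: e^(-7s)/(s-6)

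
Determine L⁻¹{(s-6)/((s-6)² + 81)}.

Using frequency shift: L⁻¹{(s-a)/((s-a)² + b²)} = e^(at)cos(bt). Here a=6, b=9

Final answer: e^(6t)·cos(9t)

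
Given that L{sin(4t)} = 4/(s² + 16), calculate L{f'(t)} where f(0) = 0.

L{f'(t)} = s·F(s) - f(0) = s·4/(s² + 16) - 0 = 4s/(s² + 16)

Final answer: 4s/(s² + 16)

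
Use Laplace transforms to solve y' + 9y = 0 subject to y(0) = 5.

L{y'} + 9L{y} = 0. sY - 5 + 9Y = 0. Y(s+9) = 5. Y = 5/(s+9)

Final answer: y(t) = 5e^(-9t)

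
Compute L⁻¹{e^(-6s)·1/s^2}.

L⁻¹{1/s^2} = t. By the time shift theorem, L⁻¹{e^(-as)F(s)} = u(t-a)f(t-a) with a=6, so L⁻¹{e^(-6s)·1/s^2} = u(t-6)·(t-6)

Final answer: u(t-6)·(t-6)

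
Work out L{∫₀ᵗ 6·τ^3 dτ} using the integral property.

L{∫₀ᵗ f(τ)dτ} = F(s)/s with f(t) = 6t^3. F(s) = 36/s^4, so L{∫₀ᵗ 6·τ^3 dτ} = (36/s^4)/s = 36/s^5. (Check: ∫₀ᵗ 6·τ^3 dτ = 6t^4/4.)

Final answer: 36/s^5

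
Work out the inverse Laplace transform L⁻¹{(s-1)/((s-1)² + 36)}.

Using frequency shift, L⁻¹{(s-1)/((s-1)² + 36)} = e^t·cos(6t)

Final answer: e^t·cos(6t)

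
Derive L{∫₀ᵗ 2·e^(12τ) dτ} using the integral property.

L{∫₀ᵗ f(τ)dτ} = F(s)/s with F(s) = 2/(s-12), so L{∫₀ᵗ 2·e^(12τ) dτ} = 2/(s(s-12))

Final answer: 2/(s(s-12))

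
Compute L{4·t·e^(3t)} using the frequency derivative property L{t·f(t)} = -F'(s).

L{e^(3t)} = 1/(s-3). By frequency derivative: L{t·e^(3t)} = -d/ds[1/(s-3)] = -(-1)/(s-3)² = 1/(s-3)². Then L{4·t·e^(3t)} = 4·1/(s-3)² = 4/(s-3)²

Final answer: 4/(s-3)²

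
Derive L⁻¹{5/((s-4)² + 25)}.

Form: b/((s-a)² + b²) → e^(at)sin(bt). With a=4, b=5

Final answer: e^(4t)·sin(5t)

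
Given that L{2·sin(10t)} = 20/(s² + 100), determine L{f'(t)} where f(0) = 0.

L{f'(t)} = s·F(s) - f(0) = s·20/(s² + 100) - 0 = 20s/(s² + 100)

Final answer: 20s/(s² + 100)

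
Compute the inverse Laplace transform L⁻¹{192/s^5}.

L⁻¹{n!/s^(n+1)} = t^n with n=4. So L⁻¹{24/s^5} = t^4, and L⁻¹{192/s^5} = (192/24)·t^4 = 8·t^4

Final answer: 8·t^4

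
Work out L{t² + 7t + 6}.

L{t² + 7t + 6} = 2/s³ + 7/s² + 6/s = 2/s³ + 7/s² + 6/s

Final answer: 2/s³ + 7/s² + 6/s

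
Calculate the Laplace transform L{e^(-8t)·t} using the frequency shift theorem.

L{e^(at)·t^n} = n!/(s-a)^(n+1), so L{e^(-8t)·t} = 1/(s+8)^2

Final answer: 1/(s+8)^2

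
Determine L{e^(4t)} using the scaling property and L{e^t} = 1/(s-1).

Using L{f(at)} = (1/a)F(s/a) with a=4 and f(t) = e^t: L{e^(4t)} = (1/4) · 1/((s/4)-1) = (1/4) · 4/(s-4) = 1/(s-4)

Final answer: 1/(s-4)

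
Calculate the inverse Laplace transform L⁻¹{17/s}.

L⁻¹{c/s} = c, so L⁻¹{17/s} = 17

Final answer: 17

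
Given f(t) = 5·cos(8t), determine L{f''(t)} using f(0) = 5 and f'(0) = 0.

F(s) = 5s/(s² + 64). L{f''(t)} = s²F(s) - sf(0) - f'(0) = 5s³/(s² + 64) - 5s = (5s³ - 5s(s² + 64))/(s² + 64) = -320s/(s² + 64)

Final answer: -320s/(s² + 64)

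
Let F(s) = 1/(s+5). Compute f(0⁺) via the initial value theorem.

f(0⁺) = lim_{s→∞} s·1/(s+5) = lim_{s→∞} s/(s+5) = 1

Final answer: 1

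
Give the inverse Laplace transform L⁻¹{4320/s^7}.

L⁻¹{n!/s^(n+1)} = t^n with n=6. So L⁻¹{720/s^7} = t^6, and L⁻¹{4320/s^7} = (4320/720)·t^6 = 6·t^6

Final answer: 6·t^6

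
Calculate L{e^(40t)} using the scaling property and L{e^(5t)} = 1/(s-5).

Using L{f(at)} = (1/a)F(s/a) with a=8 and f(t) = e^(5t): L{e^(40t)} = (1/8) · 1/((s/8)-5) = (1/8) · 8/(s-40) = 1/(s-40)

Final answer: 1/(s-40)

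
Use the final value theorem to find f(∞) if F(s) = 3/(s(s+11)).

f(∞) = lim_{s→0} s·3/(s(s+11)) = lim_{s→0} 3/(s+11) = 3/11 = 3/11

Final answer: 3/11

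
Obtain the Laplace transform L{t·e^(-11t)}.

L{t^n·e^(at)} = n!/(s-a)^(n+1), so L{t·e^(-11t)} = 1/(s+11)^2

Final answer: 1/(s+11)^2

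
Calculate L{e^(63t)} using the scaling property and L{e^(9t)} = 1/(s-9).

Using L{f(at)} = (1/a)F(s/a) with a=7 and f(t) = e^(9t): L{e^(63t)} = (1/7) · 1/((s/7)-9) = (1/7) · 7/(s-63) = 1/(s-63)

Final answer: 1/(s-63)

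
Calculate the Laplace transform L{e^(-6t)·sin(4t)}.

L{e^(at)·sin(ωt)} = ω/((s-a)² + ω²), so L{e^(-6t)·sin(4t)} = 4/((s+6)² + 16)

Final answer: 4/((s+6)² + 16)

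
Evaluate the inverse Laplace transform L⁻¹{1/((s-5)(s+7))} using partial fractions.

Decompose: A/(s-5) + B/(s+7). A = 1/12, B = -1/12. f(t) = (e^(5t) - e^(-7t))/12

Final answer: (e^(5t) - e^(-7t))/12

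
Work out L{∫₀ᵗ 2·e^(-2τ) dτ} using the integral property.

L{∫₀ᵗ f(τ)dτ} = F(s)/s with F(s) = 2/(s+2), so L{∫₀ᵗ 2·e^(-2τ) dτ} = 2/(s(s+2))

Final answer: 2/(s(s+2))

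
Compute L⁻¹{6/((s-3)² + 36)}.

Form: b/((s-a)² + b²) → e^(at)sin(bt). With a=3, b=6

Final answer: e^(3t)·sin(6t)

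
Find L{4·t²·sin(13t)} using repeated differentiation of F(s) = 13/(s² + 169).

F(s) = 13/(s² + 169). F'(s) = -26s/(s² + 169)². F''(s) = -26(169 - 3s²)/(s² + 169)³ = (78s² - 4394)/(s² + 169)³. So L{t²·sin(13t)} = (-1)² F''(s) = (78s² - 4394)/(s² + 169)³. Then L{4·t²·sin(13t)} = 4·(78s² - 4394)/(s² + 169)³ = (312s² - 17576)/(s² + 169)³

Final answer: (312s² - 17576)/(s² + 169)³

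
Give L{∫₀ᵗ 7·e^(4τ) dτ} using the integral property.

L{∫₀ᵗ f(τ)dτ} = F(s)/s with F(s) = 7/(s-4), so L{∫₀ᵗ 7·e^(4τ) dτ} = 7/(s(s-4))

Final answer: 7/(s(s-4))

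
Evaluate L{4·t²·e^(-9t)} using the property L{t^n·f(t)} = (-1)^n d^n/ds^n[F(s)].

L{e^(-9t)} = 1/(s+9). d/ds[1/(s+9)] = -1/(s+9)². d²/ds²[1/(s+9)] = 2/(s+9)³. So L{t²·e^(-9t)} = (-1)² · 2/(s+9)³ = 2/(s+9)³. Then L{4·t²·e^(-9t)} = 4·2/(s+9)³ = 8/(s+9)³

Final answer: 8/(s+9)³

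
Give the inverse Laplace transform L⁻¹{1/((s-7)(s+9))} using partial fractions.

Decompose: A/(s-7) + B/(s+9). A = 1/16, B = -1/16. f(t) = (e^(7t) - e^(-9t))/16

Final answer: (e^(7t) - e^(-9t))/16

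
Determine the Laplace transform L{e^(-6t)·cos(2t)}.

L{e^(at)·cos(ωt)} = (s-a)/((s-a)² + ω²), so L{e^(-6t)·cos(2t)} = (s+6)/((s+6)² + 4)

Final answer: (s+6)/((s+6)² + 4)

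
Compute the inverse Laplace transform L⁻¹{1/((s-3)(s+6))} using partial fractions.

Decompose: A/(s-3) + B/(s+6). A = 1/9, B = -1/9. f(t) = (e^(3t) - e^(-6t))/9

Final answer: (e^(3t) - e^(-6t))/9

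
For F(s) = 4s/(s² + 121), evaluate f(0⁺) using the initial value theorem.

f(0⁺) = lim_{s→∞} s·4s/(s² + 121) = lim_{s→∞} 4s²/(s² + 121) = 4

Final answer: 4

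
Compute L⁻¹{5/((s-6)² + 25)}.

Form: b/((s-a)² + b²) → e^(at)sin(bt). With a=6, b=5

Final answer: e^(6t)·sin(5t)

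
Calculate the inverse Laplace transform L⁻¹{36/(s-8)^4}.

L⁻¹{n!/(s-a)^(n+1)} = t^n·e^(at) with n=3, a=8. So L⁻¹{6/(s-8)^4} = t^3·e^(8t), and L⁻¹{36/(s-8)^4} = (36/6)·t^3·e^(8t) = 6·t^3·e^(8t)

Final answer: 6·t^3·e^(8t)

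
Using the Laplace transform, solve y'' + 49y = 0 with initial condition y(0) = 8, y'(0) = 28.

L{y''} + 49L{y} = 0. s²Y - 8s - 28 + 49Y = 0. Y(s² + 49) = 8s + 28. Y = (8s + 28)/(s² + 49). Inverting: y(t) = 8cos(7t) + 4sin(7t)

Final answer: y(t) = 8cos(7t) + 4sin(7t)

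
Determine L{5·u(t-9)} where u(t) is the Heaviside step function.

L{u(t-a)} = e^(-as)/s. Here a=9, so L{u(t-9)} = e^(-9s)/s, and L{5·u(t-9)} = 5·e^(-9s)/s

Final answer: 5·e^(-9s)/s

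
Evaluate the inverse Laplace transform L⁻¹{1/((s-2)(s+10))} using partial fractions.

Decompose: A/(s-2) + B/(s+10). A = 1/12, B = -1/12. f(t) = (e^(2t) - e^(-10t))/12

Final answer: (e^(2t) - e^(-10t))/12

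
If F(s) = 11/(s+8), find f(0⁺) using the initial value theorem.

f(0⁺) = lim_{s→∞} s·11/(s+8) = lim_{s→∞} 11s/(s+8) = 11

Final answer: 11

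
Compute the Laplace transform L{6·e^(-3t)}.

L{e^(at)} = 1/(s-a), so L{e^(-3t)} = 1/(s+3). Then L{6·e^(-3t)} = 6/(s+3)

Final answer: 6/(s+3)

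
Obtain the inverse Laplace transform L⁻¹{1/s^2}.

L⁻¹{n!/s^(n+1)} = t^n with n=1. So L⁻¹{1/s^2} = t

Final answer: t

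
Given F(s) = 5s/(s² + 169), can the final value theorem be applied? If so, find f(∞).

The final value theorem requires all poles of sF(s) in the left half-plane. sF(s) = 5s²/(s² + 169) has poles at s = ±13i (imaginary axis). Theorem does NOT apply (oscillatory system).

Final answer: Not applicable (oscillatory)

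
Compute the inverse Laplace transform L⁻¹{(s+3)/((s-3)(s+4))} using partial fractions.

Using partial fractions, f(t) = (6e^(3t) + e^(-4t))/7

Final answer: (6e^(3t) + e^(-4t))/7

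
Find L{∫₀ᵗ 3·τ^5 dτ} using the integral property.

L{∫₀ᵗ f(τ)dτ} = F(s)/s with f(t) = 3t^5. F(s) = 360/s^6, so L{∫₀ᵗ 3·τ^5 dτ} = (360/s^6)/s = 360/s^7. (Check: ∫₀ᵗ 3·τ^5 dτ = 3t^6/6.)

Final answer: 360/s^7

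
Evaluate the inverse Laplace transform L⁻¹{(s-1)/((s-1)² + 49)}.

Using frequency shift, L⁻¹{(s-1)/((s-1)² + 49)} = e^t·cos(7t)

Final answer: e^t·cos(7t)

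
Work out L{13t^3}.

L{t^n} = n!/s^(n+1). So L{13t^3} = 13·3!/s^4 = 78/s^4

Final answer: 78/s^4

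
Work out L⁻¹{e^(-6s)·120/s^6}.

L⁻¹{120/s^6} = t^5. By the time shift theorem, L⁻¹{e^(-as)F(s)} = u(t-a)f(t-a) with a=6, so L⁻¹{e^(-6s)·120/s^6} = u(t-6)·(t-6)^5

Final answer: u(t-6)·(t-6)^5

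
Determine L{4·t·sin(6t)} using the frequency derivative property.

L{sin(6t)} = 6/(s² + 36). By L{t·f(t)} = -F'(s): -d/ds[6/(s² + 36)] = -(6)·(-2s)/(s² + 36)² = 12s/(s² + 36)². Then L{4·t·sin(6t)} = 4·12s/(s² + 36)² = 48s/(s² + 36)²

Final answer: 48s/(s² + 36)²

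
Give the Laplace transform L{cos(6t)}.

L{cos(ωt)} = s/(s² + ω²), so L{cos(6t)} = s/(s² + 36)

Final answer: s/(s² + 36)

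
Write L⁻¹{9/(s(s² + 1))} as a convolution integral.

9/(s(s² + 1)) = (1/s)·(9/(s² + 1)) = L{1}·L{9·sin(t)}. So f(t) = 1*(9·sin(t)) = ∫₀ᵗ 9·sin(τ) dτ

Final answer: ∫₀ᵗ 9·sin(τ) dτ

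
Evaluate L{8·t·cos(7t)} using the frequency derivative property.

L{cos(7t)} = s/(s² + 49). Derivative: d/ds[s/(s² + 49)] = [(s² + 49) - s·2s]/(s² + 49)² = (49 - s²)/(s² + 49)². So L{t·cos(7t)} = -F'(s) = (s² - 49)/(s² + 49)². Then L{8·t·cos(7t)} = 8·(s² - 49)/(s² + 49)²

Final answer: 8·(s² - 49)/(s² + 49)²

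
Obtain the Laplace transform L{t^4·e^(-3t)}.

L{t^n·e^(at)} = n!/(s-a)^(n+1), so L{t^4·e^(-3t)} = 24/(s+3)^5

Final answer: 24/(s+3)^5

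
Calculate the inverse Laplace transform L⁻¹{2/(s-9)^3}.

L⁻¹{n!/(s-a)^(n+1)} = t^n·e^(at) with n=2, a=9. So L⁻¹{2/(s-9)^3} = t^2·e^(9t)

Final answer: t^2·e^(9t)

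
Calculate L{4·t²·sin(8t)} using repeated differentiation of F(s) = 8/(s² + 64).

F(s) = 8/(s² + 64). F'(s) = -16s/(s² + 64)². F''(s) = -16(64 - 3s²)/(s² + 64)³ = (48s² - 1024)/(s² + 64)³. So L{t²·sin(8t)} = (-1)² F''(s) = (48s² - 1024)/(s² + 64)³. Then L{4·t²·sin(8t)} = 4·(48s² - 1024)/(s² + 64)³ = (192s² - 4096)/(s² + 64)³

Final answer: (192s² - 4096)/(s² + 64)³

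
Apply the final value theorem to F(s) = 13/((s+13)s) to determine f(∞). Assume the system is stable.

f(∞) = lim_{s→0} sF(s) = lim_{s→0} 13/(s+13) = 1

Final answer: 1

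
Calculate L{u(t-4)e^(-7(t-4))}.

u(t-a)f(t-a) with f(t)=e^(-7t). L{e^(-7t)} = 1/(s+7). By time shift: e^(-4s)/(s+7)

Final answer: e^(-4s)/(s+7)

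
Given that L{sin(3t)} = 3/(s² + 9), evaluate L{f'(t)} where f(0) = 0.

L{f'(t)} = s·F(s) - f(0) = s·3/(s² + 9) - 0 = 3s/(s² + 9)

Final answer: 3s/(s² + 9)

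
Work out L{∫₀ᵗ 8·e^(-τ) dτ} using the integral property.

L{∫₀ᵗ f(τ)dτ} = F(s)/s with F(s) = 8/(s+1), so L{∫₀ᵗ 8·e^(-τ) dτ} = 8/(s(s+1))

Final answer: 8/(s(s+1))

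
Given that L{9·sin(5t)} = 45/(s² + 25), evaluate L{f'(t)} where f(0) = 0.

L{f'(t)} = s·F(s) - f(0) = s·45/(s² + 25) - 0 = 45s/(s² + 25)

Final answer: 45s/(s² + 25)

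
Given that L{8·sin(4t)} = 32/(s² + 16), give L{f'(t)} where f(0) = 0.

L{f'(t)} = s·F(s) - f(0) = s·32/(s² + 16) - 0 = 32s/(s² + 16)

Final answer: 32s/(s² + 16)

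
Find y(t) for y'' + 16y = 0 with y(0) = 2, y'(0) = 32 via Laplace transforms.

L{y''} + 16L{y} = 0. s²Y - 2s - 32 + 16Y = 0. Y(s² + 16) = 2s + 32. Y = (2s + 32)/(s² + 16). Inverting: y(t) = 2cos(4t) + 8sin(4t)

Final answer: y(t) = 2cos(4t) + 8sin(4t)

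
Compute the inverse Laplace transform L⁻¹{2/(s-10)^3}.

L⁻¹{n!/(s-a)^(n+1)} = t^n·e^(at), so L⁻¹{2/(s-10)^3} = t^2·e^(10t)

Final answer: t^2·e^(10t)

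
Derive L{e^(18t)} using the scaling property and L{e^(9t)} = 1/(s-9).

Using L{f(at)} = (1/a)F(s/a) with a=2 and f(t) = e^(9t): L{e^(18t)} = (1/2) · 1/((s/2)-9) = (1/2) · 2/(s-18) = 1/(s-18)

Final answer: 1/(s-18)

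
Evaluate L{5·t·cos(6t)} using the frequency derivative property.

L{cos(6t)} = s/(s² + 36). Derivative: d/ds[s/(s² + 36)] = [(s² + 36) - s·2s]/(s² + 36)² = (36 - s²)/(s² + 36)². So L{t·cos(6t)} = -F'(s) = (s² - 36)/(s² + 36)². Then L{5·t·cos(6t)} = 5·(s² - 36)/(s² + 36)²

Final answer: 5·(s² - 36)/(s² + 36)²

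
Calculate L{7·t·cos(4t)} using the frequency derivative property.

L{cos(4t)} = s/(s² + 16). Derivative: d/ds[s/(s² + 16)] = [(s² + 16) - s·2s]/(s² + 16)² = (16 - s²)/(s² + 16)². So L{t·cos(4t)} = -F'(s) = (s² - 16)/(s² + 16)². Then L{7·t·cos(4t)} = 7·(s² - 16)/(s² + 16)²

Final answer: 7·(s² - 16)/(s² + 16)²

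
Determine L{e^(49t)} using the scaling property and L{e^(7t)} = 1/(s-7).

Using L{f(at)} = (1/a)F(s/a) with a=7 and f(t) = e^(7t): L{e^(49t)} = (1/7) · 1/((s/7)-7) = (1/7) · 7/(s-49) = 1/(s-49)

Final answer: 1/(s-49)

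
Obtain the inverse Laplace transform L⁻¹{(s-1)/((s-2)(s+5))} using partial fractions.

Using partial fractions, f(t) = (e^(2t) + 6e^(-5t))/7

Final answer: (e^(2t) + 6e^(-5t))/7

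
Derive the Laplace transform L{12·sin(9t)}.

L{sin(ωt)} = ω/(s² + ω²), so L{sin(9t)} = 9/(s² + 81). Then L{12·sin(9t)} = 12·9/(s² + 81) = 108/(s² + 81)

Final answer: 108/(s² + 81)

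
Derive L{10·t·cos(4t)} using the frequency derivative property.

L{cos(4t)} = s/(s² + 16). Derivative: d/ds[s/(s² + 16)] = [(s² + 16) - s·2s]/(s² + 16)² = (16 - s²)/(s² + 16)². So L{t·cos(4t)} = -F'(s) = (s² - 16)/(s² + 16)². Then L{10·t·cos(4t)} = 10·(s² - 16)/(s² + 16)²

Final answer: 10·(s² - 16)/(s² + 16)²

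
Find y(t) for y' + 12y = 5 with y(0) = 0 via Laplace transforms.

sY + 12Y = 5/s. Y = 5/(s(s+12)). Partial fractions: Y = 5/12/s - 5/12/(s+12)

Final answer: y(t) = 5/12(1 - e^(-12t))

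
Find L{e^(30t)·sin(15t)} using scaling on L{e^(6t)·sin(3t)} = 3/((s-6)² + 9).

Scaling with a=5: L{e^(30t)·sin(15t)} = (1/5) · 3/((s/5-6)² + 9). Simplifying: 15/((s-30)² + 225)

Final answer: 15/((s-30)² + 225)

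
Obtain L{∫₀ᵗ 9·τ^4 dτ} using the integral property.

L{∫₀ᵗ f(τ)dτ} = F(s)/s with f(t) = 9t^4. F(s) = 216/s^5, so L{∫₀ᵗ 9·τ^4 dτ} = (216/s^5)/s = 216/s^6. (Check: ∫₀ᵗ 9·τ^4 dτ = 9t^5/5.)

Final answer: 216/s^6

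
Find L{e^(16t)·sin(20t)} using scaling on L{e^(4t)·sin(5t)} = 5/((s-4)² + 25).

Scaling with a=4: L{e^(16t)·sin(20t)} = (1/4) · 5/((s/4-4)² + 25). Simplifying: 20/((s-16)² + 400)

Final answer: 20/((s-16)² + 400)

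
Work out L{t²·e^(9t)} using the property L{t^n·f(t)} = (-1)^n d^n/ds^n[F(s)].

L{e^(9t)} = 1/(s-9). d/ds[1/(s-9)] = -1/(s-9)². d²/ds²[1/(s-9)] = 2/(s-9)³. So L{t²·e^(9t)} = (-1)² · 2/(s-9)³ = 2/(s-9)³

Final answer: 2/(s-9)³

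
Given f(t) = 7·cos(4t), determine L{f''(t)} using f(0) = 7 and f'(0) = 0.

F(s) = 7s/(s² + 16). L{f''(t)} = s²F(s) - sf(0) - f'(0) = 7s³/(s² + 16) - 7s = (7s³ - 7s(s² + 16))/(s² + 16) = -112s/(s² + 16)

Final answer: -112s/(s² + 16)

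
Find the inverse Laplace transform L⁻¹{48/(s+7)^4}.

L⁻¹{n!/(s-a)^(n+1)} = t^n·e^(at) with n=3, a=-7. So L⁻¹{6/(s+7)^4} = t^3·e^(-7t), and L⁻¹{48/(s+7)^4} = (48/6)·t^3·e^(-7t) = 8·t^3·e^(-7t)

Final answer: 8·t^3·e^(-7t)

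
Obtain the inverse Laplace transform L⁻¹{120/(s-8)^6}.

L⁻¹{n!/(s-a)^(n+1)} = t^n·e^(at), so L⁻¹{120/(s-8)^6} = t^5·e^(8t)

Final answer: t^5·e^(8t)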